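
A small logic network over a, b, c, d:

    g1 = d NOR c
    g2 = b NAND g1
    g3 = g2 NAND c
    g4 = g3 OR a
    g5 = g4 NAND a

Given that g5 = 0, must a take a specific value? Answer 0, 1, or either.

g5 = g4 NAND a must be 0, so both g4 = 1 and a = 1.
g4 = g3 OR a must be 1, so at least one of g3, a is 1.
Every assignment with g5 = 0 has a = 1; there are 8 such assignment(s).

1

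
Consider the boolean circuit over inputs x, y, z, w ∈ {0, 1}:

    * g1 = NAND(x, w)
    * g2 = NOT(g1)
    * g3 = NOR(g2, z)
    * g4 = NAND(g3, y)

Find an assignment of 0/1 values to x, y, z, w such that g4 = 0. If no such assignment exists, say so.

g4 = NAND(g3, y) must be 0, so both g3 = 1 and y = 1.
g3 = NOR(g2, z) must be 1, so both g2 = 0 and z = 0.
Check with x=0 y=1 z=0 w=0:
g1 = NAND(x, w) = NAND(0, 0) = 1
g2 = NOT(g1) = NOT 1 = 0
g3 = NOR(g2, z) = NOR(0, 0) = 1
g4 = NAND(g3, y) = NAND(1, 1) = 0
So g4 = 0 as required.

x=0 y=1 z=0 w=0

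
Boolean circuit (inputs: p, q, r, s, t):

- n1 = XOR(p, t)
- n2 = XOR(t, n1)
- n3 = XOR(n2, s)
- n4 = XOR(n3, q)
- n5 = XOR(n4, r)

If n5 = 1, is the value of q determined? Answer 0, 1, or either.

either

Both values of q occur among assignments with n5 = 1:
  q=0: p=0, q=0, r=0, s=1, t=0
  q=1: p=0, q=1, r=0, s=0, t=0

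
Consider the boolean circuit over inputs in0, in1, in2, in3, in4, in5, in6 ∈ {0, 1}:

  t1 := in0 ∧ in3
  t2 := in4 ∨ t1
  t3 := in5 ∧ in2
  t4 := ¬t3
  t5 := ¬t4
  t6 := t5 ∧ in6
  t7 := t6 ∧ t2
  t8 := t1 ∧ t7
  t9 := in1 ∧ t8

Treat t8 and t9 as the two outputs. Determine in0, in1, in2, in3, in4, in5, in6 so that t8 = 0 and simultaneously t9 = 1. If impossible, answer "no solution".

Across all 128 input combinations, none give both t8 = 0 and t9 = 1.

no solution exists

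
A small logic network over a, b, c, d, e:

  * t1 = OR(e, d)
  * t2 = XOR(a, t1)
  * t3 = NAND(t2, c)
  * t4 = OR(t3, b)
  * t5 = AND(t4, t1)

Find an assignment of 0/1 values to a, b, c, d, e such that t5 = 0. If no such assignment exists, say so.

t5 = AND(t4, t1) must be 0, so at least one of t4, t1 is 0.
Check with a=0 b=0 c=1 d=1 e=1:
t1 = OR(e, d) = OR(1, 1) = 1
t2 = XOR(a, t1) = XOR(0, 1) = 1
t3 = NAND(t2, c) = NAND(1, 1) = 0
t4 = OR(t3, b) = OR(0, 0) = 0
t5 = AND(t4, t1) = AND(0, 1) = 0
So t5 = 0 as required.

a=0 b=0 c=1 d=1 e=1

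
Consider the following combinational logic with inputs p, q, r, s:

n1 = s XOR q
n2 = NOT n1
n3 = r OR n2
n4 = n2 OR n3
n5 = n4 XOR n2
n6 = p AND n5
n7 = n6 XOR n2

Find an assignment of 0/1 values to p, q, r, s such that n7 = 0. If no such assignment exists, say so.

Check with p=0, q=0, r=1, s=1:
n1 = s XOR q = 1 XOR 0 = 1
n2 = NOT n1 = NOT 1 = 0
n3 = r OR n2 = 1 OR 0 = 1
n4 = n2 OR n3 = 0 OR 1 = 1
n5 = n4 XOR n2 = 1 XOR 0 = 1
n6 = p AND n5 = 0 AND 1 = 0
n7 = n6 XOR n2 = 0 XOR 0 = 0
So n7 = 0 as required.

p=0, q=0, r=1, s=1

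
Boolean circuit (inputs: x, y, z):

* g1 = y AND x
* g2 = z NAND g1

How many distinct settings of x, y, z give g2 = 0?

1

g2 = z NAND g1 must be 0, so both z = 1 and g1 = 1.
Satisfying assignments:
  x=1, y=1, z=1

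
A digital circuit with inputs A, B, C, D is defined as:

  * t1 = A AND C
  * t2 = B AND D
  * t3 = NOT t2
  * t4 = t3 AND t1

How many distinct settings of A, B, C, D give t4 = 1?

t4 = t3 AND t1 must be 1, so both t3 = 1 and t1 = 1.
t3 = NOT t2 must be 1, so t2 = 0.
Satisfying assignments:
  A=1, B=0, C=1, D=0
  A=1, B=0, C=1, D=1
  A=1, B=1, C=1, D=0

3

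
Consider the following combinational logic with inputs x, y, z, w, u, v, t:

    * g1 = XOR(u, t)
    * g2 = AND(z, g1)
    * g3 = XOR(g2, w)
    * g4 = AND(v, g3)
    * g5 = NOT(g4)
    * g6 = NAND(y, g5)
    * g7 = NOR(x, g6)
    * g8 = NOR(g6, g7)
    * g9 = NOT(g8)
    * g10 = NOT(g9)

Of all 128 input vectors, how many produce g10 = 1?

24

g10 = NOT(g9) must be 1, so g9 = 0.
Enumerating the 128 input combinations, 24 give g10 = 1 and 104 give g10 = 0.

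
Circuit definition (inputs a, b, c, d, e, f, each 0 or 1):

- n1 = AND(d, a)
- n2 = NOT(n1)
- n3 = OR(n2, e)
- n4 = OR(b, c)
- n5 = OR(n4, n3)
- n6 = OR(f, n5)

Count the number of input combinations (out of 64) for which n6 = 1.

n6 = OR(f, n5) must be 1, so at least one of f, n5 is 1.
Enumerating the 64 input combinations, 63 give n6 = 1 and 1 give n6 = 0.

63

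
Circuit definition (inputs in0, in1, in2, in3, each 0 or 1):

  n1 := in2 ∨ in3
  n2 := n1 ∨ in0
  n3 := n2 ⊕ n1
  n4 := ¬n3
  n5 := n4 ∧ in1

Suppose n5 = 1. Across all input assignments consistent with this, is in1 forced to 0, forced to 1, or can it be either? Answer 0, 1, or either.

1

n5 = n4 ∧ in1 must be 1, so both n4 = 1 and in1 = 1.
Every assignment with n5 = 1 has in1 = 1; there are 7 such assignment(s).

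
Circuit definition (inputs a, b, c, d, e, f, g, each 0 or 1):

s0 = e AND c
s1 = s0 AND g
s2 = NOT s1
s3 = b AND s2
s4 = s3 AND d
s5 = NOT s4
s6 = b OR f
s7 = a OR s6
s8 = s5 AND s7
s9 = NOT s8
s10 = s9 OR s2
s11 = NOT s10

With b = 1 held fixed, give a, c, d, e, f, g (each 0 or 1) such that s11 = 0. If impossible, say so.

a=0 c=1 d=0 e=0 f=0 g=0

s11 = NOT s10 must be 0, so s10 = 1.
Check with b = 1 and a=0, c=1, d=0, e=0, f=0, g=0:
s0 = e AND c = 0 AND 1 = 0
s1 = s0 AND g = 0 AND 0 = 0
s2 = NOT s1 = NOT 0 = 1
s3 = b AND s2 = 1 AND 1 = 1
s4 = s3 AND d = 1 AND 0 = 0
s5 = NOT s4 = NOT 0 = 1
s6 = b OR f = 1 OR 0 = 1
s7 = a OR s6 = 0 OR 1 = 1
s8 = s5 AND s7 = 1 AND 1 = 1
s9 = NOT s8 = NOT 1 = 0
s10 = s9 OR s2 = 0 OR 1 = 1
s11 = NOT s10 = NOT 1 = 0
So s11 = 0.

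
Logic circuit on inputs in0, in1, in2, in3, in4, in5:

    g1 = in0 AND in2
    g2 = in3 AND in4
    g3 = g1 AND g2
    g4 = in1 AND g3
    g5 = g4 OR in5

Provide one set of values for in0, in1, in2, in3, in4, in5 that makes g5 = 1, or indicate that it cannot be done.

g5 = g4 OR in5 must be 1, so at least one of g4, in5 is 1.
Check with in0=1, in1=0, in2=0, in3=0, in4=0, in5=1:
g1 = in0 AND in2 = 1 AND 0 = 0
g2 = in3 AND in4 = 0 AND 0 = 0
g3 = g1 AND g2 = 0 AND 0 = 0
g4 = in1 AND g3 = 0 AND 0 = 0
g5 = g4 OR in5 = 0 OR 1 = 1
So g5 = 1 as required.

in0=1, in1=0, in2=0, in3=0, in4=0, in5=1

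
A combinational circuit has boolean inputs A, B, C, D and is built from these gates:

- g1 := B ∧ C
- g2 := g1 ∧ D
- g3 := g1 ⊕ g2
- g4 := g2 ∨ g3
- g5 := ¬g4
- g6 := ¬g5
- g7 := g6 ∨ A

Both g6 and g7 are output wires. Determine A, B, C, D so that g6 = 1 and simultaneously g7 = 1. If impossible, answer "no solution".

Check with A=0, B=1, C=1, D=1:
g1 = B ∧ C = 1 ∧ 1 = 1
g2 = g1 ∧ D = 1 ∧ 1 = 1
g3 = g1 ⊕ g2 = 1 ⊕ 1 = 0
g4 = g2 ∨ g3 = 1 ∨ 0 = 1
g5 = ¬g4 = ¬1 = 0
g6 = ¬g5 = ¬0 = 1
g7 = g6 ∨ A = 1 ∨ 0 = 1
So g6 = 1 and g7 = 1.

A=0, B=1, C=1, D=1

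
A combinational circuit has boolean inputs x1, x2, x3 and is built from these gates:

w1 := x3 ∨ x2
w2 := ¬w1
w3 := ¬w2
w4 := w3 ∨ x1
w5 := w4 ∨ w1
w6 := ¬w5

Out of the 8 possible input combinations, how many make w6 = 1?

w6 = ¬w5 must be 1, so w5 = 0.
Enumerating the 8 input combinations, 1 give w6 = 1 and 7 give w6 = 0.

1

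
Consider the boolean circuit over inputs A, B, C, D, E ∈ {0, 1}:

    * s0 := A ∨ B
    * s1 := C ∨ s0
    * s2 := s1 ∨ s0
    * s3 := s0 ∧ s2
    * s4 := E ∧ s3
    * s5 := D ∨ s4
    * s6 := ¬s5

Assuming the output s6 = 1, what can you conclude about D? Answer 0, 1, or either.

s6 = ¬s5 must be 1, so s5 = 0.
Every assignment with s6 = 1 has D = 0; there are 10 such assignment(s).

0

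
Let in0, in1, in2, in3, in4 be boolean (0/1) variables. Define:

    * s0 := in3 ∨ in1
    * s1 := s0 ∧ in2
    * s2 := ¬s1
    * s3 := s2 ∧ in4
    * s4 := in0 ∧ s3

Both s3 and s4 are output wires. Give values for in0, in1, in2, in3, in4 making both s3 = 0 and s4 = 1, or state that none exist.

no solution exists

Across all 32 input combinations, none give both s3 = 0 and s4 = 1.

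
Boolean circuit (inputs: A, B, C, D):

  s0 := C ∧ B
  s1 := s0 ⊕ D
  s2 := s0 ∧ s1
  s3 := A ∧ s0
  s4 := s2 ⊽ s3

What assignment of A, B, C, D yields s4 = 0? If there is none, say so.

A=0, B=1, C=1, D=0

s4 = s2 ⊽ s3 must be 0, so at least one of s2, s3 is 1.
Check with A=0, B=1, C=1, D=0:
s0 = C ∧ B = 1 ∧ 1 = 1
s1 = s0 ⊕ D = 1 ⊕ 0 = 1
s2 = s0 ∧ s1 = 1 ∧ 1 = 1
s3 = A ∧ s0 = 0 ∧ 1 = 0
s4 = s2 ⊽ s3 = 1 ⊽ 0 = 0
So s4 = 0 as required.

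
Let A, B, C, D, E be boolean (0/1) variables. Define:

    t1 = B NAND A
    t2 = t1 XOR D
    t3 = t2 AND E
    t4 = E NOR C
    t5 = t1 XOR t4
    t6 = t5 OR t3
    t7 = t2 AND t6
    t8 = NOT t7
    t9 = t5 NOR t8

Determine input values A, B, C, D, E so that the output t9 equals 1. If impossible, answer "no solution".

A=1 B=1 C=0 D=1 E=1

t9 = t5 NOR t8 must be 1, so both t5 = 0 and t8 = 0.
t5 = t1 XOR t4 must be 0, so t1 and t4 are equal.
Check with A=1 B=1 C=0 D=1 E=1:
t1 = B NAND A = 1 NAND 1 = 0
t2 = t1 XOR D = 0 XOR 1 = 1
t3 = t2 AND E = 1 AND 1 = 1
t4 = E NOR C = 1 NOR 0 = 0
t5 = t1 XOR t4 = 0 XOR 0 = 0
t6 = t5 OR t3 = 0 OR 1 = 1
t7 = t2 AND t6 = 1 AND 1 = 1
t8 = NOT t7 = NOT 1 = 0
t9 = t5 NOR t8 = 0 NOR 0 = 1
So t9 = 1 as required.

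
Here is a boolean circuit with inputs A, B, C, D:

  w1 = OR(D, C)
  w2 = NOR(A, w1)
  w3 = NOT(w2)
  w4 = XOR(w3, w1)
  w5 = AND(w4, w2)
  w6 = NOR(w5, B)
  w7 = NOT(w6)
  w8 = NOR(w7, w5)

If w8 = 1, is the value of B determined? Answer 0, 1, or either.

0

w8 = NOR(w7, w5) must be 1, so both w7 = 0 and w5 = 0.
Every assignment with w8 = 1 has B = 0; there are 8 such assignment(s).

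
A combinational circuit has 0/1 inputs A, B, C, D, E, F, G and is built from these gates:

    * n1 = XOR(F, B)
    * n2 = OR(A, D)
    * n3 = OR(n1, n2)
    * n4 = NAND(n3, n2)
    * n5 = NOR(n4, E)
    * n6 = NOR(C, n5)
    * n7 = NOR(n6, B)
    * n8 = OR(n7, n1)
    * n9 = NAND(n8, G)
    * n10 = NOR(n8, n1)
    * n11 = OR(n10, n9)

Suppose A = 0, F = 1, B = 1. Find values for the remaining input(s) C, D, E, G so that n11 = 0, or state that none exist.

With A = 0, F = 1, B = 1 fixed, none of the 16 settings of C, D, E, G give n11 = 0.
For example, with C=0, D=1, E=0, G=1:
n1 = XOR(F, B) = XOR(1, 1) = 0
n2 = OR(A, D) = OR(0, 1) = 1
n3 = OR(n1, n2) = OR(0, 1) = 1
n4 = NAND(n3, n2) = NAND(1, 1) = 0
n5 = NOR(n4, E) = NOR(0, 0) = 1
n6 = NOR(C, n5) = NOR(0, 1) = 0
n7 = NOR(n6, B) = NOR(0, 1) = 0
n8 = OR(n7, n1) = OR(0, 0) = 0
n9 = NAND(n8, G) = NAND(0, 1) = 1
n10 = NOR(n8, n1) = NOR(0, 0) = 1
n11 = OR(n10, n9) = OR(1, 1) = 1
giving n11 = 1 ≠ 0.

no solution exists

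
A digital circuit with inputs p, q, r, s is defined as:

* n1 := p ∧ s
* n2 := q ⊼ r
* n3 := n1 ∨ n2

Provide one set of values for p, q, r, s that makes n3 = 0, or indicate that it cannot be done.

p=0, q=1, r=1, s=0

n3 = n1 ∨ n2 must be 0, so both n1 = 0 and n2 = 0.
Check with p=0, q=1, r=1, s=0:
n1 = p ∧ s = 0 ∧ 0 = 0
n2 = q ⊼ r = 1 ⊼ 1 = 0
n3 = n1 ∨ n2 = 0 ∨ 0 = 0
So n3 = 0 as required.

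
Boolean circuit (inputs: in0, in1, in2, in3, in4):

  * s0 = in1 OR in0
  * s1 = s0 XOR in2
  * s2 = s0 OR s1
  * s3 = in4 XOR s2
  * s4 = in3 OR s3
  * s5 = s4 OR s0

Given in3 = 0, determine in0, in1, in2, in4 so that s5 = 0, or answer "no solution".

in0=0 in1=0 in2=1 in4=1

Check with in3 = 0 and in0=0, in1=0, in2=1, in4=1:
s0 = in1 OR in0 = 0 OR 0 = 0
s1 = s0 XOR in2 = 0 XOR 1 = 1
s2 = s0 OR s1 = 0 OR 1 = 1
s3 = in4 XOR s2 = 1 XOR 1 = 0
s4 = in3 OR s3 = 0 OR 0 = 0
s5 = s4 OR s0 = 0 OR 0 = 0
So s5 = 0.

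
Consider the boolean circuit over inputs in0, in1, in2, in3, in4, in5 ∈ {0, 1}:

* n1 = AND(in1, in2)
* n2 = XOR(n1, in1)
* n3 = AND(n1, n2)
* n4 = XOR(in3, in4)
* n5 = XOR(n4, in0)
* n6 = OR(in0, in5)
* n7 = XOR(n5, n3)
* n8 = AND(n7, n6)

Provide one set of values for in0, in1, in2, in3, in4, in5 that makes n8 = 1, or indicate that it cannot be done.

in0=1, in1=1, in2=0, in3=1, in4=1, in5=0

n8 = AND(n7, n6) must be 1, so both n7 = 1 and n6 = 1.
n7 = XOR(n5, n3) must be 1, so n5 and n3 differ.
n6 = OR(in0, in5) must be 1, so at least one of in0, in5 is 1.
Check with in0=1, in1=1, in2=0, in3=1, in4=1, in5=0:
n1 = AND(in1, in2) = AND(1, 0) = 0
n2 = XOR(n1, in1) = XOR(0, 1) = 1
n3 = AND(n1, n2) = AND(0, 1) = 0
n4 = XOR(in3, in4) = XOR(1, 1) = 0
n5 = XOR(n4, in0) = XOR(0, 1) = 1
n6 = OR(in0, in5) = OR(1, 0) = 1
n7 = XOR(n5, n3) = XOR(1, 0) = 1
n8 = AND(n7, n6) = AND(1, 1) = 1
So n8 = 1 as required.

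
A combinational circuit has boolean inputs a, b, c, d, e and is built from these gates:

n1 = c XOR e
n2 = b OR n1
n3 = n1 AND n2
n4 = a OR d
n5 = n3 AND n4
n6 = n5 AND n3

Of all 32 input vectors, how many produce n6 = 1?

n6 = n5 AND n3 must be 1, so both n5 = 1 and n3 = 1.
Enumerating the 32 input combinations, 12 give n6 = 1 and 20 give n6 = 0.

12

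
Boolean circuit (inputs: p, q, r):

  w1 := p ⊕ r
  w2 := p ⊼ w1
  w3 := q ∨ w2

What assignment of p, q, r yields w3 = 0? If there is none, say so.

w3 = q ∨ w2 must be 0, so both q = 0 and w2 = 0.
w2 = p ⊼ w1 must be 0, so both p = 1 and w1 = 1.
w1 = p ⊕ r must be 1, so p and r differ.
Check with p=1, q=0, r=0:
w1 = p ⊕ r = 1 ⊕ 0 = 1
w2 = p ⊼ w1 = 1 ⊼ 1 = 0
w3 = q ∨ w2 = 0 ∨ 0 = 0
So w3 = 0 as required.

p=1, q=0, r=0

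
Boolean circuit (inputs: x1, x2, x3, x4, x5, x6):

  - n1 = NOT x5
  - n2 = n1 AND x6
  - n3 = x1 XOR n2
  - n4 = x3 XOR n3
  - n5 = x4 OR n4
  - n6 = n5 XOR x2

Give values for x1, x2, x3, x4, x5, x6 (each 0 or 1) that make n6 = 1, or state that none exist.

n6 = n5 XOR x2 must be 1, so n5 and x2 differ.
Check with x1=0, x2=0, x3=0, x4=1, x5=1, x6=1:
n1 = NOT x5 = NOT 1 = 0
n2 = n1 AND x6 = 0 AND 1 = 0
n3 = x1 XOR n2 = 0 XOR 0 = 0
n4 = x3 XOR n3 = 0 XOR 0 = 0
n5 = x4 OR n4 = 1 OR 0 = 1
n6 = n5 XOR x2 = 1 XOR 0 = 1
So n6 = 1 as required.

x1=0, x2=0, x3=0, x4=1, x5=1, x6=1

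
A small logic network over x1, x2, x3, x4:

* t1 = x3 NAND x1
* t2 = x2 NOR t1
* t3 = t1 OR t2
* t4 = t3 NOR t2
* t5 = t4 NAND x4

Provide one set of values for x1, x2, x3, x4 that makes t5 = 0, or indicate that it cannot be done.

t5 = t4 NAND x4 must be 0, so both t4 = 1 and x4 = 1.
t4 = t3 NOR t2 must be 1, so both t3 = 0 and t2 = 0.
Check with x1=1, x2=1, x3=1, x4=1:
t1 = x3 NAND x1 = 1 NAND 1 = 0
t2 = x2 NOR t1 = 1 NOR 0 = 0
t3 = t1 OR t2 = 0 OR 0 = 0
t4 = t3 NOR t2 = 0 NOR 0 = 1
t5 = t4 NAND x4 = 1 NAND 1 = 0
So t5 = 0 as required.

x1=1, x2=1, x3=1, x4=1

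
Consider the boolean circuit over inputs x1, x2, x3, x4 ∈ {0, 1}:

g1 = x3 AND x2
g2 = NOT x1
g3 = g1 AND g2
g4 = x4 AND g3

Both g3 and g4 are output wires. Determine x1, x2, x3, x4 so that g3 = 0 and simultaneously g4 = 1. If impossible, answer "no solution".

no solution exists

Across all 16 input combinations, none give both g3 = 0 and g4 = 1.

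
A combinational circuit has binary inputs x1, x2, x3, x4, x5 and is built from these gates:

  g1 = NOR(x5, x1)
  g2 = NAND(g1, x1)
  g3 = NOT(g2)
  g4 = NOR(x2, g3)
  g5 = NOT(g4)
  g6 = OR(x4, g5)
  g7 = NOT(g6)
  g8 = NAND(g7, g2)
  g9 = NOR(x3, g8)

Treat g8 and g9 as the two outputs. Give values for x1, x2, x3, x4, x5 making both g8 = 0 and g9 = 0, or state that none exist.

Check with x1=0 x2=0 x3=1 x4=0 x5=1:
g1 = NOR(x5, x1) = NOR(1, 0) = 0
g2 = NAND(g1, x1) = NAND(0, 0) = 1
g3 = NOT(g2) = NOT 1 = 0
g4 = NOR(x2, g3) = NOR(0, 0) = 1
g5 = NOT(g4) = NOT 1 = 0
g6 = OR(x4, g5) = OR(0, 0) = 0
g7 = NOT(g6) = NOT 0 = 1
g8 = NAND(g7, g2) = NAND(1, 1) = 0
g9 = NOR(x3, g8) = NOR(1, 0) = 0
So g8 = 0 and g9 = 0.

x1=0 x2=0 x3=1 x4=0 x5=1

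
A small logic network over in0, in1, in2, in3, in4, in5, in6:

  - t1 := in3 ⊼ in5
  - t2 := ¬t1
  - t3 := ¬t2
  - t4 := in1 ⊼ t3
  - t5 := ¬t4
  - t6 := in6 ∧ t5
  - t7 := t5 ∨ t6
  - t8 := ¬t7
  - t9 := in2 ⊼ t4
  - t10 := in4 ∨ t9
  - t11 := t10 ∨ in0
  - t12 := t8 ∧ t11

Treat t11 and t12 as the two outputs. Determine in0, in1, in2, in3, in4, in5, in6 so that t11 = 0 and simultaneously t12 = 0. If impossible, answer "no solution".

in0=0 in1=0 in2=1 in3=0 in4=0 in5=1 in6=0

Check with in0=0 in1=0 in2=1 in3=0 in4=0 in5=1 in6=0:
t1 = in3 ⊼ in5 = 0 ⊼ 1 = 1
t2 = ¬t1 = ¬1 = 0
t3 = ¬t2 = ¬0 = 1
t4 = in1 ⊼ t3 = 0 ⊼ 1 = 1
t5 = ¬t4 = ¬1 = 0
t6 = in6 ∧ t5 = 0 ∧ 0 = 0
t7 = t5 ∨ t6 = 0 ∨ 0 = 0
t8 = ¬t7 = ¬0 = 1
t9 = in2 ⊼ t4 = 1 ⊼ 1 = 0
t10 = in4 ∨ t9 = 0 ∨ 0 = 0
t11 = t10 ∨ in0 = 0 ∨ 0 = 0
t12 = t8 ∧ t11 = 1 ∧ 0 = 0
So t11 = 0 and t12 = 0.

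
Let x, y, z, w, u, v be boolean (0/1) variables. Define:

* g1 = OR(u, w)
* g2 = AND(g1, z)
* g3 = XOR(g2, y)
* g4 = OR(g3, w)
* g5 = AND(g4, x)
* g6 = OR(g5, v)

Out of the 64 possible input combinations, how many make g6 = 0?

20

g6 = OR(g5, v) must be 0, so both g5 = 0 and v = 0.
g5 = AND(g4, x) must be 0, so at least one of g4, x is 0.
Enumerating the 64 input combinations, 20 give g6 = 0 and 44 give g6 = 1.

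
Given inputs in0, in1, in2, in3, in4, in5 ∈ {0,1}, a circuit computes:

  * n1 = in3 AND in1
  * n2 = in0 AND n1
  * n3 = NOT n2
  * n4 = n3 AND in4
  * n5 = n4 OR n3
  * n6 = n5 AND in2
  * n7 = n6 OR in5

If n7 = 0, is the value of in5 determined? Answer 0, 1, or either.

n7 = n6 OR in5 must be 0, so both n6 = 0 and in5 = 0.
n6 = n5 AND in2 must be 0, so at least one of n5, in2 is 0.
Every assignment with n7 = 0 has in5 = 0; there are 18 such assignment(s).

0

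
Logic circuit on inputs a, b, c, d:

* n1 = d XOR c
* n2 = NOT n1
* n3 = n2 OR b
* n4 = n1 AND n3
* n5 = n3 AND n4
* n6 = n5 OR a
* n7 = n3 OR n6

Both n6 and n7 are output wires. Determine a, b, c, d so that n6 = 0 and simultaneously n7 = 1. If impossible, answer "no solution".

a=0 b=0 c=0 d=0

Check with a=0 b=0 c=0 d=0:
n1 = d XOR c = 0 XOR 0 = 0
n2 = NOT n1 = NOT 0 = 1
n3 = n2 OR b = 1 OR 0 = 1
n4 = n1 AND n3 = 0 AND 1 = 0
n5 = n3 AND n4 = 1 AND 0 = 0
n6 = n5 OR a = 0 OR 0 = 0
n7 = n3 OR n6 = 1 OR 0 = 1
So n6 = 0 and n7 = 1.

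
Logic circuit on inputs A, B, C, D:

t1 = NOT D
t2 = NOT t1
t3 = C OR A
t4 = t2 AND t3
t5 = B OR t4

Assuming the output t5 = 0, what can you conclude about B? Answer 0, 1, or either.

t5 = B OR t4 must be 0, so both B = 0 and t4 = 0.
Every assignment with t5 = 0 has B = 0; there are 5 such assignment(s).

0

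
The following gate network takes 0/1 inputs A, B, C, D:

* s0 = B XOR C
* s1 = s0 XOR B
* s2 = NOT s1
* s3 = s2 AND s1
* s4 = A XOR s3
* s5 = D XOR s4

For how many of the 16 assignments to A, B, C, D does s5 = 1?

s5 = D XOR s4 must be 1, so D and s4 differ.
Enumerating the 16 input combinations, 8 give s5 = 1 and 8 give s5 = 0.

8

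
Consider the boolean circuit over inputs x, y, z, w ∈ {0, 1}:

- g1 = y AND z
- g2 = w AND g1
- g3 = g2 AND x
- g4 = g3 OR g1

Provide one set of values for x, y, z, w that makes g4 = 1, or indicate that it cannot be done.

x=1, y=1, z=1, w=0

g4 = g3 OR g1 must be 1, so at least one of g3, g1 is 1.
Check with x=1, y=1, z=1, w=0:
g1 = y AND z = 1 AND 1 = 1
g2 = w AND g1 = 0 AND 1 = 0
g3 = g2 AND x = 0 AND 1 = 0
g4 = g3 OR g1 = 0 OR 1 = 1
So g4 = 1 as required.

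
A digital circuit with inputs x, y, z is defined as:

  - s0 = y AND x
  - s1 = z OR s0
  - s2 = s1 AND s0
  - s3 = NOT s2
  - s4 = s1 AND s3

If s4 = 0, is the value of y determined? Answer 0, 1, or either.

Both values of y occur among assignments with s4 = 0:
  y=0: x=0, y=0, z=0
  y=1: x=0, y=1, z=0

either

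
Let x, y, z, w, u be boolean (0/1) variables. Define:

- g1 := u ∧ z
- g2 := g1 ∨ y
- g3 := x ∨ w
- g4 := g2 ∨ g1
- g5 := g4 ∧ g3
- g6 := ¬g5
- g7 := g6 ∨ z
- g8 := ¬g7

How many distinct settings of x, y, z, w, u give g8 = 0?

26

g8 = ¬g7 must be 0, so g7 = 1.
Enumerating the 32 input combinations, 26 give g8 = 0 and 6 give g8 = 1.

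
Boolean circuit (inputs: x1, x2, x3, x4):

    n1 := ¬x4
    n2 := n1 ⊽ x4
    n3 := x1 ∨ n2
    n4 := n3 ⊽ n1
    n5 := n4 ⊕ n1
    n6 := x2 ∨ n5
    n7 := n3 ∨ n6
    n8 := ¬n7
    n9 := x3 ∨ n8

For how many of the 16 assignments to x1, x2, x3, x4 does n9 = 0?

8

n9 = x3 ∨ n8 must be 0, so both x3 = 0 and n8 = 0.
Enumerating the 16 input combinations, 8 give n9 = 0 and 8 give n9 = 1.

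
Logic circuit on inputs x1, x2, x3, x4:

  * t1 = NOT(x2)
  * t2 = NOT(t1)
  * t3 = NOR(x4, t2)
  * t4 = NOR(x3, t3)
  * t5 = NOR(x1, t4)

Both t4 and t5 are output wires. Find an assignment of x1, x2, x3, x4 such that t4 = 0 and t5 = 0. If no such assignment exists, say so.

x1=1 x2=1 x3=1 x4=1

Check with x1=1 x2=1 x3=1 x4=1:
t1 = NOT(x2) = NOT 1 = 0
t2 = NOT(t1) = NOT 0 = 1
t3 = NOR(x4, t2) = NOR(1, 1) = 0
t4 = NOR(x3, t3) = NOR(1, 0) = 0
t5 = NOR(x1, t4) = NOR(1, 0) = 0
So t4 = 0 and t5 = 0.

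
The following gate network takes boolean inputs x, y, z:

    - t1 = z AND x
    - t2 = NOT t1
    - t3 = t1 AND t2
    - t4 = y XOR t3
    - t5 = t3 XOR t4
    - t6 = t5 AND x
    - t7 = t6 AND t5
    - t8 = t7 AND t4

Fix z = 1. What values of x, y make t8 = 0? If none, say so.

t8 = t7 AND t4 must be 0, so at least one of t7, t4 is 0.
Check with z = 1 and x=0, y=1:
t1 = z AND x = 1 AND 0 = 0
t2 = NOT t1 = NOT 0 = 1
t3 = t1 AND t2 = 0 AND 1 = 0
t4 = y XOR t3 = 1 XOR 0 = 1
t5 = t3 XOR t4 = 0 XOR 1 = 1
t6 = t5 AND x = 1 AND 0 = 0
t7 = t6 AND t5 = 0 AND 1 = 0
t8 = t7 AND t4 = 0 AND 1 = 0
So t8 = 0.

x=0 y=1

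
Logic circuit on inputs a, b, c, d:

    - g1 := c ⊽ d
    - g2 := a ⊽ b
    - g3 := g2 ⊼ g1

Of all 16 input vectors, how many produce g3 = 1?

15

g3 = g2 ⊼ g1 must be 1, so at least one of g2, g1 is 0.
Enumerating the 16 input combinations, 15 give g3 = 1 and 1 give g3 = 0.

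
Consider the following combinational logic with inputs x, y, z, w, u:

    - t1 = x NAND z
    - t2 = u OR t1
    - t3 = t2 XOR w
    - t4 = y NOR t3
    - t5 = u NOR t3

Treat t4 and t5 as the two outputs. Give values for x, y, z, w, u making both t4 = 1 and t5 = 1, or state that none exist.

x=1, y=0, z=1, w=0, u=0

Check with x=1, y=0, z=1, w=0, u=0:
t1 = x NAND z = 1 NAND 1 = 0
t2 = u OR t1 = 0 OR 0 = 0
t3 = t2 XOR w = 0 XOR 0 = 0
t4 = y NOR t3 = 0 NOR 0 = 1
t5 = u NOR t3 = 0 NOR 0 = 1
So t4 = 1 and t5 = 1.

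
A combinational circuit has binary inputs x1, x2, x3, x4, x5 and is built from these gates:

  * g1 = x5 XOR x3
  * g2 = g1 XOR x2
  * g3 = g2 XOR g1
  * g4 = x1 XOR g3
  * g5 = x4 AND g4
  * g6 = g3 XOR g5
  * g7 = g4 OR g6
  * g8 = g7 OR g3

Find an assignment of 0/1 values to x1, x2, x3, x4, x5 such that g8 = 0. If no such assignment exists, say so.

x1=0, x2=0, x3=1, x4=1, x5=0

g8 = g7 OR g3 must be 0, so both g7 = 0 and g3 = 0.
g7 = g4 OR g6 must be 0, so both g4 = 0 and g6 = 0.
Check with x1=0, x2=0, x3=1, x4=1, x5=0:
g1 = x5 XOR x3 = 0 XOR 1 = 1
g2 = g1 XOR x2 = 1 XOR 0 = 1
g3 = g2 XOR g1 = 1 XOR 1 = 0
g4 = x1 XOR g3 = 0 XOR 0 = 0
g5 = x4 AND g4 = 1 AND 0 = 0
g6 = g3 XOR g5 = 0 XOR 0 = 0
g7 = g4 OR g6 = 0 OR 0 = 0
g8 = g7 OR g3 = 0 OR 0 = 0
So g8 = 0 as required.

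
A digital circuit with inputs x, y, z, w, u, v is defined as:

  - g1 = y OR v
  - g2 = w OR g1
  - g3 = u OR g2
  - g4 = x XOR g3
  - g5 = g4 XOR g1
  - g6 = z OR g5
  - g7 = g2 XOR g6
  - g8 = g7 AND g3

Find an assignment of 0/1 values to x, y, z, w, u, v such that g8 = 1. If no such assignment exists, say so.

g8 = g7 AND g3 must be 1, so both g7 = 1 and g3 = 1.
Check with x=0 y=1 z=0 w=1 u=0 v=0:
g1 = y OR v = 1 OR 0 = 1
g2 = w OR g1 = 1 OR 1 = 1
g3 = u OR g2 = 0 OR 1 = 1
g4 = x XOR g3 = 0 XOR 1 = 1
g5 = g4 XOR g1 = 1 XOR 1 = 0
g6 = z OR g5 = 0 OR 0 = 0
g7 = g2 XOR g6 = 1 XOR 0 = 1
g8 = g7 AND g3 = 1 AND 1 = 1
So g8 = 1 as required.

x=0 y=1 z=0 w=1 u=0 v=0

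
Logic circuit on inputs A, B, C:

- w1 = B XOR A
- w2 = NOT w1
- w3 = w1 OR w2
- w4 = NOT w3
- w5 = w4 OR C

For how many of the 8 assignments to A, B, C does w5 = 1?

4

w5 = w4 OR C must be 1, so at least one of w4, C is 1.
Satisfying assignments:
  A=0, B=0, C=1
  A=0, B=1, C=1
  A=1, B=0, C=1
  A=1, B=1, C=1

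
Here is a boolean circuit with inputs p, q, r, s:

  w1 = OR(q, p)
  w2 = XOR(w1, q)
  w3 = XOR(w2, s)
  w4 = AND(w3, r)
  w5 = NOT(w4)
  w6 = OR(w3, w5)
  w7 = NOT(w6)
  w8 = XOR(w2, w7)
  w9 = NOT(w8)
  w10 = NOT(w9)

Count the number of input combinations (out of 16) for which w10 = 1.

w10 = NOT(w9) must be 1, so w9 = 0.
w9 = NOT(w8) must be 0, so w8 = 1.
w8 = XOR(w2, w7) must be 1, so w2 and w7 differ.
Satisfying assignments:
  p=1, q=0, r=0, s=0
  p=1, q=0, r=0, s=1
  p=1, q=0, r=1, s=0
  p=1, q=0, r=1, s=1

4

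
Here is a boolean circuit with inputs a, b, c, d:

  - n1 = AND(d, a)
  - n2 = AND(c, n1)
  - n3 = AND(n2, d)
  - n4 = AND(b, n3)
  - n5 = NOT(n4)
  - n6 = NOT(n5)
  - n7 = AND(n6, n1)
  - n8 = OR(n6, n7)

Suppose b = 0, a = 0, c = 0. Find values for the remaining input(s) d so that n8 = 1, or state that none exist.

no solution exists

With b = 0, a = 0, c = 0 fixed, none of the 2 settings of d give n8 = 1.
For example, with d=0:
n1 = AND(d, a) = AND(0, 0) = 0
n2 = AND(c, n1) = AND(0, 0) = 0
n3 = AND(n2, d) = AND(0, 0) = 0
n4 = AND(b, n3) = AND(0, 0) = 0
n5 = NOT(n4) = NOT 0 = 1
n6 = NOT(n5) = NOT 1 = 0
n7 = AND(n6, n1) = AND(0, 0) = 0
n8 = OR(n6, n7) = OR(0, 0) = 0
giving n8 = 0 ≠ 1.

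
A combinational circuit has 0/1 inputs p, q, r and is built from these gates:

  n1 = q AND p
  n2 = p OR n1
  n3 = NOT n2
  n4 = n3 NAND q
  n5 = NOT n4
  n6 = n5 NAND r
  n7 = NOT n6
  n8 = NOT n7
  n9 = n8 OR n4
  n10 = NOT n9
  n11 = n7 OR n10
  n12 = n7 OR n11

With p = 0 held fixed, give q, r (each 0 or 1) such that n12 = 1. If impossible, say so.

q=1 r=1

Check with p = 0 and q=1, r=1:
n1 = q AND p = 1 AND 0 = 0
n2 = p OR n1 = 0 OR 0 = 0
n3 = NOT n2 = NOT 0 = 1
n4 = n3 NAND q = 1 NAND 1 = 0
n5 = NOT n4 = NOT 0 = 1
n6 = n5 NAND r = 1 NAND 1 = 0
n7 = NOT n6 = NOT 0 = 1
n8 = NOT n7 = NOT 1 = 0
n9 = n8 OR n4 = 0 OR 0 = 0
n10 = NOT n9 = NOT 0 = 1
n11 = n7 OR n10 = 1 OR 1 = 1
n12 = n7 OR n11 = 1 OR 1 = 1
So n12 = 1.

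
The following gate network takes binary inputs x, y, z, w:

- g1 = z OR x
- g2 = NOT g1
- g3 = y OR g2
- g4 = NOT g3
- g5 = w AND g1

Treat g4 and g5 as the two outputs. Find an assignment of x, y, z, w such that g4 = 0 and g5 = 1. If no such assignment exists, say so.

Check with x=0 y=1 z=1 w=1:
g1 = z OR x = 1 OR 0 = 1
g2 = NOT g1 = NOT 1 = 0
g3 = y OR g2 = 1 OR 0 = 1
g4 = NOT g3 = NOT 1 = 0
g5 = w AND g1 = 1 AND 1 = 1
So g4 = 0 and g5 = 1.

x=0 y=1 z=1 w=1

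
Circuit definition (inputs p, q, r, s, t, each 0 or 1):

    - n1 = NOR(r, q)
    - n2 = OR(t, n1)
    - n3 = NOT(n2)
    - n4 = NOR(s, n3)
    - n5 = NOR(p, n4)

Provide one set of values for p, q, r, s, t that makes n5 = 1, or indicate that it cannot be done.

n5 = NOR(p, n4) must be 1, so both p = 0 and n4 = 0.
n4 = NOR(s, n3) must be 0, so at least one of s, n3 is 1.
Check with p=0 q=0 r=0 s=1 t=0:
n1 = NOR(r, q) = NOR(0, 0) = 1
n2 = OR(t, n1) = OR(0, 1) = 1
n3 = NOT(n2) = NOT 1 = 0
n4 = NOR(s, n3) = NOR(1, 0) = 0
n5 = NOR(p, n4) = NOR(0, 0) = 1
So n5 = 1 as required.

p=0 q=0 r=0 s=1 t=0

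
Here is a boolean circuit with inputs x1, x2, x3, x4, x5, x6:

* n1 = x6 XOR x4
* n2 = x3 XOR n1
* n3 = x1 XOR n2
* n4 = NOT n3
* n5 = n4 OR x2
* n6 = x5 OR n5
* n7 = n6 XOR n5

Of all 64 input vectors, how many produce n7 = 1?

n7 = n6 XOR n5 must be 1, so n6 and n5 differ.
Enumerating the 64 input combinations, 8 give n7 = 1 and 56 give n7 = 0.

8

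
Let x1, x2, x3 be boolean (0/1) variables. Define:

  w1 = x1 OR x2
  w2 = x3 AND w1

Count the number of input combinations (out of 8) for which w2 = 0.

5

w2 = x3 AND w1 must be 0, so at least one of x3, w1 is 0.
Satisfying assignments:
  x1=0, x2=0, x3=0
  x1=0, x2=0, x3=1
  x1=0, x2=1, x3=0
  x1=1, x2=0, x3=0
  x1=1, x2=1, x3=0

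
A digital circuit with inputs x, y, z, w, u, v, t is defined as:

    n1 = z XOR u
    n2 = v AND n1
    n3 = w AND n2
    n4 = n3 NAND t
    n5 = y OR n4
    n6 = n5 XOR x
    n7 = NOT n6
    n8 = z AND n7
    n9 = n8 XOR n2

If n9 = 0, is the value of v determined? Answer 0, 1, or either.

Both values of v occur among assignments with n9 = 0:
  v=0: x=0, y=0, z=0, w=0, u=0, v=0, t=0
  v=1: x=0, y=0, z=0, w=0, u=0, v=1, t=0

either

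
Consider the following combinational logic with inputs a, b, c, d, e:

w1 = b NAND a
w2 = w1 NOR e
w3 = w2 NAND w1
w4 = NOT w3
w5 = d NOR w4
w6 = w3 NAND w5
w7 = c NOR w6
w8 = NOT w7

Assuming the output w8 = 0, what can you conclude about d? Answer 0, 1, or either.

w8 = NOT w7 must be 0, so w7 = 1.
Every assignment with w8 = 0 has d = 0; there are 8 such assignment(s).

0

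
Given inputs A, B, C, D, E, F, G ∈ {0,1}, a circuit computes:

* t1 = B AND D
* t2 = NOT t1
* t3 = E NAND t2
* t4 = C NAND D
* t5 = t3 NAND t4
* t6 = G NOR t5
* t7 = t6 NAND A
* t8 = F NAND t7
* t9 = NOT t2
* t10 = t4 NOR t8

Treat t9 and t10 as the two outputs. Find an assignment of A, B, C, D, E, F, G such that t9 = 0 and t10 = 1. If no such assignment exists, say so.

Check with A=0 B=0 C=1 D=1 E=0 F=1 G=0:
t1 = B AND D = 0 AND 1 = 0
t2 = NOT t1 = NOT 0 = 1
t3 = E NAND t2 = 0 NAND 1 = 1
t4 = C NAND D = 1 NAND 1 = 0
t5 = t3 NAND t4 = 1 NAND 0 = 1
t6 = G NOR t5 = 0 NOR 1 = 0
t7 = t6 NAND A = 0 NAND 0 = 1
t8 = F NAND t7 = 1 NAND 1 = 0
t9 = NOT t2 = NOT 1 = 0
t10 = t4 NOR t8 = 0 NOR 0 = 1
So t9 = 0 and t10 = 1.

A=0 B=0 C=1 D=1 E=0 F=1 G=0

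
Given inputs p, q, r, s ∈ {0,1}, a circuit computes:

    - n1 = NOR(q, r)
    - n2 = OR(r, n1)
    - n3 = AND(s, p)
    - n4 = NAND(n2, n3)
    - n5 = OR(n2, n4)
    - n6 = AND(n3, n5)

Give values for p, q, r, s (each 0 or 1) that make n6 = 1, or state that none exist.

n6 = AND(n3, n5) must be 1, so both n3 = 1 and n5 = 1.
n3 = AND(s, p) must be 1, so both s = 1 and p = 1.
n5 = OR(n2, n4) must be 1, so at least one of n2, n4 is 1.
Check with p=1, q=0, r=0, s=1:
n1 = NOR(q, r) = NOR(0, 0) = 1
n2 = OR(r, n1) = OR(0, 1) = 1
n3 = AND(s, p) = AND(1, 1) = 1
n4 = NAND(n2, n3) = NAND(1, 1) = 0
n5 = OR(n2, n4) = OR(1, 0) = 1
n6 = AND(n3, n5) = AND(1, 1) = 1
So n6 = 1 as required.

p=1, q=0, r=0, s=1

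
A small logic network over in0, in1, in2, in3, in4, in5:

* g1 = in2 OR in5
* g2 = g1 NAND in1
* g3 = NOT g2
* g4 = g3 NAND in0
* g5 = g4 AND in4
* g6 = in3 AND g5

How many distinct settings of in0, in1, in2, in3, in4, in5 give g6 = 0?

g6 = in3 AND g5 must be 0, so at least one of in3, g5 is 0.
Enumerating the 64 input combinations, 51 give g6 = 0 and 13 give g6 = 1.

51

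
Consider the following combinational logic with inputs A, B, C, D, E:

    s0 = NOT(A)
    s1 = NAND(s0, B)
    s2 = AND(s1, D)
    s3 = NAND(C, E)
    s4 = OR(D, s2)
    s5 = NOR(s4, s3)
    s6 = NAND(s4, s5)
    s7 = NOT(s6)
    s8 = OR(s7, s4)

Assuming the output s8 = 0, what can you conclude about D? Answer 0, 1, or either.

s8 = OR(s7, s4) must be 0, so both s7 = 0 and s4 = 0.
s7 = NOT(s6) must be 0, so s6 = 1.
Every assignment with s8 = 0 has D = 0; there are 16 such assignment(s).

0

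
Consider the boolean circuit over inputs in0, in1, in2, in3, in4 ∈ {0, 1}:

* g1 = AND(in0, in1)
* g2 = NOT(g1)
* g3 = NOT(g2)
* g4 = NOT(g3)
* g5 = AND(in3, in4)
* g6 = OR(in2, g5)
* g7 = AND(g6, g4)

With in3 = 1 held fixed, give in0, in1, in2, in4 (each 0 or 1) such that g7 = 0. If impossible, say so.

in0=1, in1=1, in2=0, in4=1

Check with in3 = 1 and in0=1, in1=1, in2=0, in4=1:
g1 = AND(in0, in1) = AND(1, 1) = 1
g2 = NOT(g1) = NOT 1 = 0
g3 = NOT(g2) = NOT 0 = 1
g4 = NOT(g3) = NOT 1 = 0
g5 = AND(in3, in4) = AND(1, 1) = 1
g6 = OR(in2, g5) = OR(0, 1) = 1
g7 = AND(g6, g4) = AND(1, 0) = 0
So g7 = 0.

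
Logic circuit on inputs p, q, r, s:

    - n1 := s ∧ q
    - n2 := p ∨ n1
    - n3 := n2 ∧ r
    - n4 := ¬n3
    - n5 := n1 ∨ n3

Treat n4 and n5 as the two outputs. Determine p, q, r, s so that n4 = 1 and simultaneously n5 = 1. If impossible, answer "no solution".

p=1 q=1 r=0 s=1

Check with p=1 q=1 r=0 s=1:
n1 = s ∧ q = 1 ∧ 1 = 1
n2 = p ∨ n1 = 1 ∨ 1 = 1
n3 = n2 ∧ r = 1 ∧ 0 = 0
n4 = ¬n3 = ¬0 = 1
n5 = n1 ∨ n3 = 1 ∨ 0 = 1
So n4 = 1 and n5 = 1.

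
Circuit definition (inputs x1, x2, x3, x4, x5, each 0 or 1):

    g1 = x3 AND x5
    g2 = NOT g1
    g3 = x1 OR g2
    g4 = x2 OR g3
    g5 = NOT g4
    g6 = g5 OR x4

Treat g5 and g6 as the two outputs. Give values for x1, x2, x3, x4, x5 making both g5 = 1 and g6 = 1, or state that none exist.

x1=0, x2=0, x3=1, x4=0, x5=1

Check with x1=0, x2=0, x3=1, x4=0, x5=1:
g1 = x3 AND x5 = 1 AND 1 = 1
g2 = NOT g1 = NOT 1 = 0
g3 = x1 OR g2 = 0 OR 0 = 0
g4 = x2 OR g3 = 0 OR 0 = 0
g5 = NOT g4 = NOT 0 = 1
g6 = g5 OR x4 = 1 OR 0 = 1
So g5 = 1 and g6 = 1.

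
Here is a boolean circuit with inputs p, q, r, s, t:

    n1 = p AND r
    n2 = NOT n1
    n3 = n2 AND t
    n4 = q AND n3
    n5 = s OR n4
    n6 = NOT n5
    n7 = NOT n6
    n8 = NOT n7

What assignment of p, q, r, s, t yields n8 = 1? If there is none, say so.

p=1, q=1, r=1, s=0, t=0

Check with p=1, q=1, r=1, s=0, t=0:
n1 = p AND r = 1 AND 1 = 1
n2 = NOT n1 = NOT 1 = 0
n3 = n2 AND t = 0 AND 0 = 0
n4 = q AND n3 = 1 AND 0 = 0
n5 = s OR n4 = 0 OR 0 = 0
n6 = NOT n5 = NOT 0 = 1
n7 = NOT n6 = NOT 1 = 0
n8 = NOT n7 = NOT 0 = 1
So n8 = 1 as required.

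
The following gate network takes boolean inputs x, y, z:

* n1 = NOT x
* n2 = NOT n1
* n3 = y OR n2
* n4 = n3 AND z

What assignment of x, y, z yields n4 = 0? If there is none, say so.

n4 = n3 AND z must be 0, so at least one of n3, z is 0.
Check with x=1 y=0 z=0:
n1 = NOT x = NOT 1 = 0
n2 = NOT n1 = NOT 0 = 1
n3 = y OR n2 = 0 OR 1 = 1
n4 = n3 AND z = 1 AND 0 = 0
So n4 = 0 as required.

x=1 y=0 z=0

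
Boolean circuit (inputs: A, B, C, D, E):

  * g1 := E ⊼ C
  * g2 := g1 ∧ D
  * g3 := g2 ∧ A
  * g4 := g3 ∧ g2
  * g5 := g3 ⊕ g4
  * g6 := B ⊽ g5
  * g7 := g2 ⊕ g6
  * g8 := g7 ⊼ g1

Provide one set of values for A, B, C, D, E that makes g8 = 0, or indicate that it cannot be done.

g8 = g7 ⊼ g1 must be 0, so both g7 = 1 and g1 = 1.
g7 = g2 ⊕ g6 must be 1, so g2 and g6 differ.
Check with A=1, B=0, C=0, D=0, E=0:
g1 = E ⊼ C = 0 ⊼ 0 = 1
g2 = g1 ∧ D = 1 ∧ 0 = 0
g3 = g2 ∧ A = 0 ∧ 1 = 0
g4 = g3 ∧ g2 = 0 ∧ 0 = 0
g5 = g3 ⊕ g4 = 0 ⊕ 0 = 0
g6 = B ⊽ g5 = 0 ⊽ 0 = 1
g7 = g2 ⊕ g6 = 0 ⊕ 1 = 1
g8 = g7 ⊼ g1 = 1 ⊼ 1 = 0
So g8 = 0 as required.

A=1, B=0, C=0, D=0, E=0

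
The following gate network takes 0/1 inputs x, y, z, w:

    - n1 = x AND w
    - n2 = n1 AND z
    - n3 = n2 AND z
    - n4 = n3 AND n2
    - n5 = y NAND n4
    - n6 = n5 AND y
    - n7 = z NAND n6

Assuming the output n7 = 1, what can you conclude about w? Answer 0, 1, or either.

Both values of w occur among assignments with n7 = 1:
  w=0: x=0, y=0, z=0, w=0
  w=1: x=0, y=0, z=0, w=1

either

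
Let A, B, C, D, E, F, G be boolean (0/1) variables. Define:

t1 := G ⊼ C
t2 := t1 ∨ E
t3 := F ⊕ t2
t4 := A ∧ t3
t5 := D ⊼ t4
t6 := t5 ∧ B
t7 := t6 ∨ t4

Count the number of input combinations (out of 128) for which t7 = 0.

48

t7 = t6 ∨ t4 must be 0, so both t6 = 0 and t4 = 0.
t6 = t5 ∧ B must be 0, so at least one of t5, B is 0.
t4 = A ∧ t3 must be 0, so at least one of A, t3 is 0.
Enumerating the 128 input combinations, 48 give t7 = 0 and 80 give t7 = 1.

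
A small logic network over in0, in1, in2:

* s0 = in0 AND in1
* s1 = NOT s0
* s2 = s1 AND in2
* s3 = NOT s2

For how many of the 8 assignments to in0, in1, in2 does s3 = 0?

3

s3 = NOT s2 must be 0, so s2 = 1.
s2 = s1 AND in2 must be 1, so both s1 = 1 and in2 = 1.
Satisfying assignments:
  in0=0, in1=0, in2=1
  in0=0, in1=1, in2=1
  in0=1, in1=0, in2=1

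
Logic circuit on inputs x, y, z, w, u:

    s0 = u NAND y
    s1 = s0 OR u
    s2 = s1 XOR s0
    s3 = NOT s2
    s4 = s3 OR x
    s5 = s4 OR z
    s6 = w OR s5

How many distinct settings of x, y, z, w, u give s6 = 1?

31

s6 = w OR s5 must be 1, so at least one of w, s5 is 1.
Enumerating the 32 input combinations, 31 give s6 = 1 and 1 give s6 = 0.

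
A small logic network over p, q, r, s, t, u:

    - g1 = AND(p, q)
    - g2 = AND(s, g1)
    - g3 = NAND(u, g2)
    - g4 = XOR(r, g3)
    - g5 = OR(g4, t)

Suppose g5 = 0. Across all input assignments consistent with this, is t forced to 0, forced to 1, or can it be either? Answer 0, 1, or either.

0

g5 = OR(g4, t) must be 0, so both g4 = 0 and t = 0.
Every assignment with g5 = 0 has t = 0; there are 16 such assignment(s).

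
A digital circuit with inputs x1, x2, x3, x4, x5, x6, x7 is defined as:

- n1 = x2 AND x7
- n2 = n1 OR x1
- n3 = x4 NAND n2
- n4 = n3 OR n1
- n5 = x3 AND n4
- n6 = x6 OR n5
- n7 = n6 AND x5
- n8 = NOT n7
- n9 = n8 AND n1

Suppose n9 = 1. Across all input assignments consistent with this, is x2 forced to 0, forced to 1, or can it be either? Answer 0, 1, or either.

n9 = n8 AND n1 must be 1, so both n8 = 1 and n1 = 1.
n8 = NOT n7 must be 1, so n7 = 0.
n1 = x2 AND x7 must be 1, so both x2 = 1 and x7 = 1.
Every assignment with n9 = 1 has x2 = 1; there are 20 such assignment(s).

1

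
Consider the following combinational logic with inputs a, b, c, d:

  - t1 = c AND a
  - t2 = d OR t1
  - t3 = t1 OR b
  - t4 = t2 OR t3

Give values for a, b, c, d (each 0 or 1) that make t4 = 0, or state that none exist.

Check with a=1, b=0, c=0, d=0:
t1 = c AND a = 0 AND 1 = 0
t2 = d OR t1 = 0 OR 0 = 0
t3 = t1 OR b = 0 OR 0 = 0
t4 = t2 OR t3 = 0 OR 0 = 0
So t4 = 0 as required.

a=1, b=0, c=0, d=0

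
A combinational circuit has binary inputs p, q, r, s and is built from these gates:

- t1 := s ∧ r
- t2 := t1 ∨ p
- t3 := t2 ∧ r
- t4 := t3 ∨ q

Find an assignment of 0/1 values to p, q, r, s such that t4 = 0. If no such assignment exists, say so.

t4 = t3 ∨ q must be 0, so both t3 = 0 and q = 0.
Check with p=0, q=0, r=1, s=0:
t1 = s ∧ r = 0 ∧ 1 = 0
t2 = t1 ∨ p = 0 ∨ 0 = 0
t3 = t2 ∧ r = 0 ∧ 1 = 0
t4 = t3 ∨ q = 0 ∨ 0 = 0
So t4 = 0 as required.

p=0, q=0, r=1, s=0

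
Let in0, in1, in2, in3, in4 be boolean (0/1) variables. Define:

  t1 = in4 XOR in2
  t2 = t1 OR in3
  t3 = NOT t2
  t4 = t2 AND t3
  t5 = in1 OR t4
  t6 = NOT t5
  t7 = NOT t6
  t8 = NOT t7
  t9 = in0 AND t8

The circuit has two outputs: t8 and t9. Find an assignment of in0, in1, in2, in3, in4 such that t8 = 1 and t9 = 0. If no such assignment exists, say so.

Check with in0=0, in1=0, in2=0, in3=1, in4=1:
t1 = in4 XOR in2 = 1 XOR 0 = 1
t2 = t1 OR in3 = 1 OR 1 = 1
t3 = NOT t2 = NOT 1 = 0
t4 = t2 AND t3 = 1 AND 0 = 0
t5 = in1 OR t4 = 0 OR 0 = 0
t6 = NOT t5 = NOT 0 = 1
t7 = NOT t6 = NOT 1 = 0
t8 = NOT t7 = NOT 0 = 1
t9 = in0 AND t8 = 0 AND 1 = 0
So t8 = 1 and t9 = 0.

in0=0, in1=0, in2=0, in3=1, in4=1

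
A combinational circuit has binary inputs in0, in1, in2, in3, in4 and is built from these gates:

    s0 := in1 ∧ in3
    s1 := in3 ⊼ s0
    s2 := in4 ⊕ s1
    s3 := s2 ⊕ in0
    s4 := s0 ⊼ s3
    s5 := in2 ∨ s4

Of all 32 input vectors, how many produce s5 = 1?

s5 = in2 ∨ s4 must be 1, so at least one of in2, s4 is 1.
Enumerating the 32 input combinations, 30 give s5 = 1 and 2 give s5 = 0.

30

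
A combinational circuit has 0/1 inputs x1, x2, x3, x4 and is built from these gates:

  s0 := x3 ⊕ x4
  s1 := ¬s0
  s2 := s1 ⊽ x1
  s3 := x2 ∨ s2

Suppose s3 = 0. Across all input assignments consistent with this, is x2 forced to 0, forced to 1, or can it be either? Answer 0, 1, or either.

s3 = x2 ∨ s2 must be 0, so both x2 = 0 and s2 = 0.
s2 = s1 ⊽ x1 must be 0, so at least one of s1, x1 is 1.
Every assignment with s3 = 0 has x2 = 0; there are 6 such assignment(s).

0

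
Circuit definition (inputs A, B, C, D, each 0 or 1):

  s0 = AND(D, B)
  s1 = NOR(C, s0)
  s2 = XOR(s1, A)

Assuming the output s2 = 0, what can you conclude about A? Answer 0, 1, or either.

either

Both values of A occur among assignments with s2 = 0:
  A=0: A=0, B=0, C=1, D=0
  A=1: A=1, B=0, C=0, D=0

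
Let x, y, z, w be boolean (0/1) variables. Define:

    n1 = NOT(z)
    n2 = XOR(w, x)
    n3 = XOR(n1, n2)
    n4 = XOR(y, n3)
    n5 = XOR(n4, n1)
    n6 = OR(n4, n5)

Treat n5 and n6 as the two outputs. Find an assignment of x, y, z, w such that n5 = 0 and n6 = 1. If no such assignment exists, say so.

x=0, y=0, z=0, w=0

Check with x=0, y=0, z=0, w=0:
n1 = NOT(z) = NOT 0 = 1
n2 = XOR(w, x) = XOR(0, 0) = 0
n3 = XOR(n1, n2) = XOR(1, 0) = 1
n4 = XOR(y, n3) = XOR(0, 1) = 1
n5 = XOR(n4, n1) = XOR(1, 1) = 0
n6 = OR(n4, n5) = OR(1, 0) = 1
So n5 = 0 and n6 = 1.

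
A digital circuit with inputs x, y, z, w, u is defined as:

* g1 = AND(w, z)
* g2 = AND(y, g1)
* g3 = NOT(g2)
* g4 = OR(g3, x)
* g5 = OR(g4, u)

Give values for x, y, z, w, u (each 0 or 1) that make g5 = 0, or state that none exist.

x=0, y=1, z=1, w=1, u=0

g5 = OR(g4, u) must be 0, so both g4 = 0 and u = 0.
g4 = OR(g3, x) must be 0, so both g3 = 0 and x = 0.
Check with x=0, y=1, z=1, w=1, u=0:
g1 = AND(w, z) = AND(1, 1) = 1
g2 = AND(y, g1) = AND(1, 1) = 1
g3 = NOT(g2) = NOT 1 = 0
g4 = OR(g3, x) = OR(0, 0) = 0
g5 = OR(g4, u) = OR(0, 0) = 0
So g5 = 0 as required.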